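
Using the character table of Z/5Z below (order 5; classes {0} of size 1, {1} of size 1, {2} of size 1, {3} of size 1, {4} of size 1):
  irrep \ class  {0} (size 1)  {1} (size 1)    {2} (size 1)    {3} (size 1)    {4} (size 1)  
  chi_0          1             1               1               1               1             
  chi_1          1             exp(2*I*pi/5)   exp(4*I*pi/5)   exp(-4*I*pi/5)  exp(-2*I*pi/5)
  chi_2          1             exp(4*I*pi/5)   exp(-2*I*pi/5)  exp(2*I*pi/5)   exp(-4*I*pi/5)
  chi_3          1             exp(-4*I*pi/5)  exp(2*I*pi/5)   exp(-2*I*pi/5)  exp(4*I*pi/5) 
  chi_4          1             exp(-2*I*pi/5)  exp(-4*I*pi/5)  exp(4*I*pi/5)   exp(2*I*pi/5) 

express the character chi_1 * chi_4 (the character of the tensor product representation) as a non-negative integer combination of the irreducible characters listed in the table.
chi_1 tensor chi_4 = chi_0 (all other irreducibles have multiplicity 0).

Reasoning: The character of a tensor product is the pointwise product (chi_1 * chi_4)(C) = chi_1(C) * chi_4(C):
  {0}: (1)*(1), {1}: (exp(2*I*pi/5))*(exp(-2*I*pi/5)), {2}: (exp(4*I*pi/5))*(exp(-4*I*pi/5)), {3}: (exp(-4*I*pi/5))*(exp(4*I*pi/5)), {4}: (exp(-2*I*pi/5))*(exp(2*I*pi/5))
so (chi_1 * chi_4) takes values
  {0} -> 1, {1} -> 1, {2} -> 1, {3} -> 1, {4} -> 1.
Now take the inner product of this character with each irreducible chi from the table, <chi_1*chi_4, chi> = (1/5) sum_C |C| (chi_1*chi_4)(C) conj(chi(C)):
  <chi_1*chi_4, chi_0> = (1/5)[1*(1)*conj(1) + 1*(1)*conj(1) + 1*(1)*conj(1) + 1*(1)*conj(1) + 1*(1)*conj(1)]
      = (1/5)[(1) + (1) + (1) + (1) + (1)] = 5/5 = 1
  <chi_1*chi_4, chi_1> = (1/5)[1*(1)*conj(1) + 1*(1)*conj(exp(2*I*pi/5)) + 1*(1)*conj(exp(4*I*pi/5)) + 1*(1)*conj(exp(-4*I*pi/5)) + 1*(1)*conj(exp(-2*I*pi/5))]
      = (1/5)[(1) + (exp(-2*I*pi/5)) + (exp(-4*I*pi/5)) + (exp(4*I*pi/5)) + (exp(2*I*pi/5))] = 0/5 = 0
  <chi_1*chi_4, chi_2> = (1/5)[1*(1)*conj(1) + 1*(1)*conj(exp(4*I*pi/5)) + 1*(1)*conj(exp(-2*I*pi/5)) + 1*(1)*conj(exp(2*I*pi/5)) + 1*(1)*conj(exp(-4*I*pi/5))]
      = (1/5)[(1) + (exp(-4*I*pi/5)) + (exp(2*I*pi/5)) + (exp(-2*I*pi/5)) + (exp(4*I*pi/5))] = 0/5 = 0
  <chi_1*chi_4, chi_3> = (1/5)[1*(1)*conj(1) + 1*(1)*conj(exp(-4*I*pi/5)) + 1*(1)*conj(exp(2*I*pi/5)) + 1*(1)*conj(exp(-2*I*pi/5)) + 1*(1)*conj(exp(4*I*pi/5))]
      = (1/5)[(1) + (exp(4*I*pi/5)) + (exp(-2*I*pi/5)) + (exp(2*I*pi/5)) + (exp(-4*I*pi/5))] = 0/5 = 0
  <chi_1*chi_4, chi_4> = (1/5)[1*(1)*conj(1) + 1*(1)*conj(exp(-2*I*pi/5)) + 1*(1)*conj(exp(-4*I*pi/5)) + 1*(1)*conj(exp(4*I*pi/5)) + 1*(1)*conj(exp(2*I*pi/5))]
      = (1/5)[(1) + (exp(2*I*pi/5)) + (exp(4*I*pi/5)) + (exp(-4*I*pi/5)) + (exp(-2*I*pi/5))] = 0/5 = 0
(Exp terms are combined using exp(i*s)*conj(exp(i*t)) = exp(i*(s-t)), and sums of them are collapsed using the identity that for every m > 1 the m distinct m-th roots of unity sum to 0, e.g. 1 + exp(2*I*pi/3) + exp(-2*I*pi/3) = 0.)
Hence the multiplicities are chi_0: 1. Dimension check: dim(chi_1)*dim(chi_4) = 1*1 = 1 and sum (mult * dim) = 1*1 = 1.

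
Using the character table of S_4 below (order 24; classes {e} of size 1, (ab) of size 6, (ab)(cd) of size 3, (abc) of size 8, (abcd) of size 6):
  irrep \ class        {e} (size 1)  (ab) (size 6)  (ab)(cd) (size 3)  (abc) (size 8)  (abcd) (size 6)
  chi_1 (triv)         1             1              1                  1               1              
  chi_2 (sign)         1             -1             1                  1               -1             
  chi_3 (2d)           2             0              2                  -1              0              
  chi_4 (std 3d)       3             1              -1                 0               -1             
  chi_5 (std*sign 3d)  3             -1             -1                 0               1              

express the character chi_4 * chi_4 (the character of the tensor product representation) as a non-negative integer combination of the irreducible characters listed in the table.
chi_4 tensor chi_4 = chi_1 + chi_3 + chi_4 + chi_5 (all other irreducibles have multiplicity 0).

Details: The character of a tensor product is the pointwise product (chi_4 * chi_4)(C) = chi_4(C) * chi_4(C):
  {e}: (3)*(3), (ab): (1)*(1), (ab)(cd): (-1)*(-1), (abc): (0)*(0), (abcd): (-1)*(-1)
so (chi_4 * chi_4) takes values
  {e} -> 9, (ab) -> 1, (ab)(cd) -> 1, (abc) -> 0, (abcd) -> 1.
Now take the inner product of this character with each irreducible chi from the table, <chi_4*chi_4, chi> = (1/24) sum_C |C| (chi_4*chi_4)(C) conj(chi(C)):
  <chi_4*chi_4, chi_1> = (1/24)[1*(9)*conj(1) + 6*(1)*conj(1) + 3*(1)*conj(1) + 8*(0)*conj(1) + 6*(1)*conj(1)]
      = (1/24)[(9) + (6) + (3) + (0) + (6)] = 24/24 = 1
  <chi_4*chi_4, chi_2> = (1/24)[1*(9)*conj(1) + 6*(1)*conj(-1) + 3*(1)*conj(1) + 8*(0)*conj(1) + 6*(1)*conj(-1)]
      = (1/24)[(9) + (-6) + (3) + (0) + (-6)] = 0/24 = 0
  <chi_4*chi_4, chi_3> = (1/24)[1*(9)*conj(2) + 6*(1)*conj(0) + 3*(1)*conj(2) + 8*(0)*conj(-1) + 6*(1)*conj(0)]
      = (1/24)[(18) + (0) + (6) + (0) + (0)] = 24/24 = 1
  <chi_4*chi_4, chi_4> = (1/24)[1*(9)*conj(3) + 6*(1)*conj(1) + 3*(1)*conj(-1) + 8*(0)*conj(0) + 6*(1)*conj(-1)]
      = (1/24)[(27) + (6) + (-3) + (0) + (-6)] = 24/24 = 1
  <chi_4*chi_4, chi_5> = (1/24)[1*(9)*conj(3) + 6*(1)*conj(-1) + 3*(1)*conj(-1) + 8*(0)*conj(0) + 6*(1)*conj(1)]
      = (1/24)[(27) + (-6) + (-3) + (0) + (6)] = 24/24 = 1
Hence the multiplicities are chi_1: 1, chi_3: 1, chi_4: 1, chi_5: 1. Dimension check: dim(chi_4)*dim(chi_4) = 3*3 = 9 and sum (mult * dim) = 1*1 + 1*2 + 1*3 + 1*3 = 9.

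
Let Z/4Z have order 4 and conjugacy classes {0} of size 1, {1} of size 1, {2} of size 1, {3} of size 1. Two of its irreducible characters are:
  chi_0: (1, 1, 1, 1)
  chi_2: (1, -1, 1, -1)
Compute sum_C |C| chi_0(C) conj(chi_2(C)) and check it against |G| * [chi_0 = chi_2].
Sum = 0; so <chi_0, chi_2> = 0 (distinct irreducibles are orthogonal).

Solution. Compute term by term over conjugacy classes (|C| * chi_0(C) * conj(chi_2(C))):
  1*(1)*conj(1) + 1*(1)*conj(-1) + 1*(1)*conj(1) + 1*(1)*conj(-1)
  = (1) + (-1) + (1) + (-1)
  = 0.
(Exp terms are combined using exp(i*s)*conj(exp(i*t)) = exp(i*(s-t)), and sums of them are collapsed using the identity that for every m > 1 the m distinct m-th roots of unity sum to 0, e.g. 1 + exp(2*I*pi/3) + exp(-2*I*pi/3) = 0.)
Dividing by |G| = 4 gives 0/4 = 0, matching the row-orthogonality relation <chi_0, chi_2> = [chi_0 = chi_2].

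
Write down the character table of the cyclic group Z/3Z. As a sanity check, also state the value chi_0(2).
Character table of Z/3Z (irreps indexed chi_0,...,chi_2 with chi_k(m) = zeta_3^(k*m), zeta_3 = exp(2*pi*i/3)):
  irrep \ class  {0} (size 1)  {1} (size 1)    {2} (size 1)  
  chi_0          1             1               1             
  chi_1          1             exp(2*I*pi/3)   exp(-2*I*pi/3)
  chi_2          1             exp(-2*I*pi/3)  exp(2*I*pi/3) 

Spot check: chi_0(2) = zeta_3^(0*2) = zeta_3^0 = 1.

Justification: Z/3Z is abelian, so all 3 irreducible complex representations are 1-dimensional. They are given by chi_k(m) = zeta_3^(k*m) for k = 0,...,2. Row orthogonality: sum_m chi_k(m) conj(chi_l(m)) = 3 * [k = l].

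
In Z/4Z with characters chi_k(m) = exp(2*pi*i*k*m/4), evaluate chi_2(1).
chi_2(1) = zeta_4^2 = -1

Details: chi_2(1) = zeta_4^(2*1) = zeta_4^2. Since zeta_4^4 = 1, this equals zeta_4^2 = exp(2*pi*i*2/4) = -1.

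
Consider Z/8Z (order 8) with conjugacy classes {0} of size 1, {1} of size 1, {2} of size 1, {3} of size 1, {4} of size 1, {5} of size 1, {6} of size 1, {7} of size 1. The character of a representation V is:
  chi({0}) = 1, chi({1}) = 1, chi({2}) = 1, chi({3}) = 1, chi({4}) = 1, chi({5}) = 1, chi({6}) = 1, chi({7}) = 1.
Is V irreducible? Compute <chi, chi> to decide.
Irreducible: <chi, chi> = 1.

Argument: <chi, chi> = (1/|G|) sum_C |C| * |chi(C)|^2 = (1/8)[1*|1|^2 + 1*|1|^2 + 1*|1|^2 + 1*|1|^2 + 1*|1|^2 + 1*|1|^2 + 1*|1|^2 + 1*|1|^2]
  = (1/8)[(1) + (1) + (1) + (1) + (1) + (1) + (1) + (1)] = 8/8 = 1.
(Exp terms are combined using exp(i*s)*conj(exp(i*t)) = exp(i*(s-t)), and sums of them are collapsed using the identity that for every m > 1 the m distinct m-th roots of unity sum to 0, e.g. 1 + exp(2*I*pi/3) + exp(-2*I*pi/3) = 0.)
A character is irreducible iff <chi, chi> = 1, so this representation is irreducible.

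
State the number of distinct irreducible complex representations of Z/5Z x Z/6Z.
30

The number of irreducible complex representations of a finite group equals its number of conjugacy classes. Z/5Z x Z/6Z is abelian of order 30, so every element is its own conjugacy class: 30 classes, so Z/5Z x Z/6Z (order 30) has exactly 30 irreducible complex representations.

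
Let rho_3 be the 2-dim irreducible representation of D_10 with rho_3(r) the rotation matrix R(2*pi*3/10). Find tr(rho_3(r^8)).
chi_{rho_3}(r^8) = 2*cos(2*pi*3*8/10) = -sqrt(5)/2 - 1/2

Details: rho_3(r^8) is rotation by angle 2*pi*3*8/10, whose trace is 2*cos(2*pi*3*8/10) = -sqrt(5)/2 - 1/2.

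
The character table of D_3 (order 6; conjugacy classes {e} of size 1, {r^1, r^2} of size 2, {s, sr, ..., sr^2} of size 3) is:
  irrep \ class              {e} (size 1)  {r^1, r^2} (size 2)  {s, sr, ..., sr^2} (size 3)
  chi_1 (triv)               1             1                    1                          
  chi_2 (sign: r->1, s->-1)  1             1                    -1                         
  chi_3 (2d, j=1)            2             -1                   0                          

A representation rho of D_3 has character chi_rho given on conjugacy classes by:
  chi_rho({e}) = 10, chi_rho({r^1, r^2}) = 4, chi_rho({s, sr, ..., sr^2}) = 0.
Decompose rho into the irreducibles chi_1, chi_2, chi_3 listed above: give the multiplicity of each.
Multiplicities: chi_1: 3, chi_2: 3, chi_3: 2.

Derivation: Use <chi_rho, chi> = (1/|G|) sum_C |C| * chi_rho(C) * conj(chi(C)) with |G| = 6 for each irreducible chi in the table:
  <chi_rho, chi_1> = (1/6)[1*(10)*conj(1) + 2*(4)*conj(1) + 3*(0)*conj(1)]
      = (1/6)[(10) + (8) + (0)] = 18/6 = 3
  <chi_rho, chi_2> = (1/6)[1*(10)*conj(1) + 2*(4)*conj(1) + 3*(0)*conj(-1)]
      = (1/6)[(10) + (8) + (0)] = 18/6 = 3
  <chi_rho, chi_3> = (1/6)[1*(10)*conj(2) + 2*(4)*conj(-1) + 3*(0)*conj(0)]
      = (1/6)[(20) + (-8) + (0)] = 12/6 = 2
Dimension check: dim(rho) = sum (mult * dim) = 3*1 + 3*1 + 2*2 = 10 = chi_rho(e) = 10.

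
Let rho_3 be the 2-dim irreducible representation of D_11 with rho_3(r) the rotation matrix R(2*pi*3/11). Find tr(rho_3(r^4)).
chi_{rho_3}(r^4) = 2*cos(2*pi*3*4/11) = 2*cos(24*pi/11)

Working: rho_3(r^4) is rotation by angle 2*pi*3*4/11, whose trace is 2*cos(2*pi*3*4/11) = 2*cos(24*pi/11).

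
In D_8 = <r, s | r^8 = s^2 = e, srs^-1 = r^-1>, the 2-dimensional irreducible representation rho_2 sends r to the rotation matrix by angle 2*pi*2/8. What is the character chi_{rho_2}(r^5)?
chi_{rho_2}(r^5) = 2*cos(2*pi*2*5/8) = 0

Proof sketch: rho_2(r^5) is rotation by angle 2*pi*2*5/8, whose trace is 2*cos(2*pi*2*5/8) = 0.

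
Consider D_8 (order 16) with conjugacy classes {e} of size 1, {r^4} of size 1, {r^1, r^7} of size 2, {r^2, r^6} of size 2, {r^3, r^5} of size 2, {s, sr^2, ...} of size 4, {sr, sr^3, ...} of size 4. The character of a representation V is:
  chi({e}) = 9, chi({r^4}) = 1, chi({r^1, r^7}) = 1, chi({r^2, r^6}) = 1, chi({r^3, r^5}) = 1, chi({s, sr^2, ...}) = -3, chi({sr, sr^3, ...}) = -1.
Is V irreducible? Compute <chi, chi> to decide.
Not irreducible (reducible): <chi, chi> = 8 > 1.

Solution. <chi, chi> = (1/|G|) sum_C |C| * |chi(C)|^2 = (1/16)[1*|9|^2 + 1*|1|^2 + 2*|1|^2 + 2*|1|^2 + 2*|1|^2 + 4*|-3|^2 + 4*|-1|^2]
  = (1/16)[(81) + (1) + (2) + (2) + (2) + (36) + (4)] = 128/16 = 8.
A character is irreducible iff <chi, chi> = 1, so this representation is reducible.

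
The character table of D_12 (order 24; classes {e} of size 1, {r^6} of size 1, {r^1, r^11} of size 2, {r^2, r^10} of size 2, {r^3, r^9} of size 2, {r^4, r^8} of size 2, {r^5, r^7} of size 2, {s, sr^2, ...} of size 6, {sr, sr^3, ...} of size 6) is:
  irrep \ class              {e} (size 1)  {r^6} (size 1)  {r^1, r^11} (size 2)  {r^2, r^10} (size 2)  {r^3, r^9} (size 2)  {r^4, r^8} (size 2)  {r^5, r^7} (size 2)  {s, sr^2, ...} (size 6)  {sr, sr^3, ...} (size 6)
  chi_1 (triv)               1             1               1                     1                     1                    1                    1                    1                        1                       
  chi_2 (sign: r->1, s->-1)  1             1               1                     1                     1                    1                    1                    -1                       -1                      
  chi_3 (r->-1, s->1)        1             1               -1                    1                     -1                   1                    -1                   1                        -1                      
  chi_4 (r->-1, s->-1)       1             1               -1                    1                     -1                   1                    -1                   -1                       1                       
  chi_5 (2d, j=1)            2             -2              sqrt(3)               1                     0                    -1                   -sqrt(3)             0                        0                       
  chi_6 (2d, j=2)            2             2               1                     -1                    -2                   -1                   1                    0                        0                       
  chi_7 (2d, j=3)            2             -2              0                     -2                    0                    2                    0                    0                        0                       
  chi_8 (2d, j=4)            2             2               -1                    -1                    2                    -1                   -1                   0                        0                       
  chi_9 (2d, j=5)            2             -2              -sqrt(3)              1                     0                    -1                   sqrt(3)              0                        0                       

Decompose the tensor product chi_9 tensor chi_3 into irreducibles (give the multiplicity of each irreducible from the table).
chi_9 tensor chi_3 = chi_5 (all other irreducibles have multiplicity 0).

Working: The character of a tensor product is the pointwise product (chi_9 * chi_3)(C) = chi_9(C) * chi_3(C):
  {e}: (2)*(1), {r^6}: (-2)*(1), {r^1, r^11}: (-sqrt(3))*(-1), {r^2, r^10}: (1)*(1), {r^3, r^9}: (0)*(-1), {r^4, r^8}: (-1)*(1), {r^5, r^7}: (sqrt(3))*(-1), {s, sr^2, ...}: (0)*(1), {sr, sr^3, ...}: (0)*(-1)
so (chi_9 * chi_3) takes values
  {e} -> 2, {r^6} -> -2, {r^1, r^11} -> sqrt(3), {r^2, r^10} -> 1, {r^3, r^9} -> 0, {r^4, r^8} -> -1, {r^5, r^7} -> -sqrt(3), {s, sr^2, ...} -> 0, {sr, sr^3, ...} -> 0.
Now take the inner product of this character with each irreducible chi from the table, <chi_9*chi_3, chi> = (1/24) sum_C |C| (chi_9*chi_3)(C) conj(chi(C)):
  <chi_9*chi_3, chi_1> = (1/24)[1*(2)*conj(1) + 1*(-2)*conj(1) + 2*(sqrt(3))*conj(1) + 2*(1)*conj(1) + 2*(0)*conj(1) + 2*(-1)*conj(1) + 2*(-sqrt(3))*conj(1) + 6*(0)*conj(1) + 6*(0)*conj(1)]
      = (1/24)[(2) + (-2) + (2*sqrt(3)) + (2) + (0) + (-2) + (-2*sqrt(3)) + (0) + (0)] = 0/24 = 0
  <chi_9*chi_3, chi_2> = (1/24)[1*(2)*conj(1) + 1*(-2)*conj(1) + 2*(sqrt(3))*conj(1) + 2*(1)*conj(1) + 2*(0)*conj(1) + 2*(-1)*conj(1) + 2*(-sqrt(3))*conj(1) + 6*(0)*conj(-1) + 6*(0)*conj(-1)]
      = (1/24)[(2) + (-2) + (2*sqrt(3)) + (2) + (0) + (-2) + (-2*sqrt(3)) + (0) + (0)] = 0/24 = 0
  <chi_9*chi_3, chi_3> = (1/24)[1*(2)*conj(1) + 1*(-2)*conj(1) + 2*(sqrt(3))*conj(-1) + 2*(1)*conj(1) + 2*(0)*conj(-1) + 2*(-1)*conj(1) + 2*(-sqrt(3))*conj(-1) + 6*(0)*conj(1) + 6*(0)*conj(-1)]
      = (1/24)[(2) + (-2) + (-2*sqrt(3)) + (2) + (0) + (-2) + (2*sqrt(3)) + (0) + (0)] = 0/24 = 0
  <chi_9*chi_3, chi_4> = (1/24)[1*(2)*conj(1) + 1*(-2)*conj(1) + 2*(sqrt(3))*conj(-1) + 2*(1)*conj(1) + 2*(0)*conj(-1) + 2*(-1)*conj(1) + 2*(-sqrt(3))*conj(-1) + 6*(0)*conj(-1) + 6*(0)*conj(1)]
      = (1/24)[(2) + (-2) + (-2*sqrt(3)) + (2) + (0) + (-2) + (2*sqrt(3)) + (0) + (0)] = 0/24 = 0
  <chi_9*chi_3, chi_5> = (1/24)[1*(2)*conj(2) + 1*(-2)*conj(-2) + 2*(sqrt(3))*conj(sqrt(3)) + 2*(1)*conj(1) + 2*(0)*conj(0) + 2*(-1)*conj(-1) + 2*(-sqrt(3))*conj(-sqrt(3)) + 6*(0)*conj(0) + 6*(0)*conj(0)]
      = (1/24)[(4) + (4) + (6) + (2) + (0) + (2) + (6) + (0) + (0)] = 24/24 = 1
  <chi_9*chi_3, chi_6> = (1/24)[1*(2)*conj(2) + 1*(-2)*conj(2) + 2*(sqrt(3))*conj(1) + 2*(1)*conj(-1) + 2*(0)*conj(-2) + 2*(-1)*conj(-1) + 2*(-sqrt(3))*conj(1) + 6*(0)*conj(0) + 6*(0)*conj(0)]
      = (1/24)[(4) + (-4) + (2*sqrt(3)) + (-2) + (0) + (2) + (-2*sqrt(3)) + (0) + (0)] = 0/24 = 0
  <chi_9*chi_3, chi_7> = (1/24)[1*(2)*conj(2) + 1*(-2)*conj(-2) + 2*(sqrt(3))*conj(0) + 2*(1)*conj(-2) + 2*(0)*conj(0) + 2*(-1)*conj(2) + 2*(-sqrt(3))*conj(0) + 6*(0)*conj(0) + 6*(0)*conj(0)]
      = (1/24)[(4) + (4) + (0) + (-4) + (0) + (-4) + (0) + (0) + (0)] = 0/24 = 0
  <chi_9*chi_3, chi_8> = (1/24)[1*(2)*conj(2) + 1*(-2)*conj(2) + 2*(sqrt(3))*conj(-1) + 2*(1)*conj(-1) + 2*(0)*conj(2) + 2*(-1)*conj(-1) + 2*(-sqrt(3))*conj(-1) + 6*(0)*conj(0) + 6*(0)*conj(0)]
      = (1/24)[(4) + (-4) + (-2*sqrt(3)) + (-2) + (0) + (2) + (2*sqrt(3)) + (0) + (0)] = 0/24 = 0
  <chi_9*chi_3, chi_9> = (1/24)[1*(2)*conj(2) + 1*(-2)*conj(-2) + 2*(sqrt(3))*conj(-sqrt(3)) + 2*(1)*conj(1) + 2*(0)*conj(0) + 2*(-1)*conj(-1) + 2*(-sqrt(3))*conj(sqrt(3)) + 6*(0)*conj(0) + 6*(0)*conj(0)]
      = (1/24)[(4) + (4) + (-6) + (2) + (0) + (2) + (-6) + (0) + (0)] = 0/24 = 0
Hence the multiplicities are chi_5: 1. Dimension check: dim(chi_9)*dim(chi_3) = 2*1 = 2 and sum (mult * dim) = 1*2 = 2.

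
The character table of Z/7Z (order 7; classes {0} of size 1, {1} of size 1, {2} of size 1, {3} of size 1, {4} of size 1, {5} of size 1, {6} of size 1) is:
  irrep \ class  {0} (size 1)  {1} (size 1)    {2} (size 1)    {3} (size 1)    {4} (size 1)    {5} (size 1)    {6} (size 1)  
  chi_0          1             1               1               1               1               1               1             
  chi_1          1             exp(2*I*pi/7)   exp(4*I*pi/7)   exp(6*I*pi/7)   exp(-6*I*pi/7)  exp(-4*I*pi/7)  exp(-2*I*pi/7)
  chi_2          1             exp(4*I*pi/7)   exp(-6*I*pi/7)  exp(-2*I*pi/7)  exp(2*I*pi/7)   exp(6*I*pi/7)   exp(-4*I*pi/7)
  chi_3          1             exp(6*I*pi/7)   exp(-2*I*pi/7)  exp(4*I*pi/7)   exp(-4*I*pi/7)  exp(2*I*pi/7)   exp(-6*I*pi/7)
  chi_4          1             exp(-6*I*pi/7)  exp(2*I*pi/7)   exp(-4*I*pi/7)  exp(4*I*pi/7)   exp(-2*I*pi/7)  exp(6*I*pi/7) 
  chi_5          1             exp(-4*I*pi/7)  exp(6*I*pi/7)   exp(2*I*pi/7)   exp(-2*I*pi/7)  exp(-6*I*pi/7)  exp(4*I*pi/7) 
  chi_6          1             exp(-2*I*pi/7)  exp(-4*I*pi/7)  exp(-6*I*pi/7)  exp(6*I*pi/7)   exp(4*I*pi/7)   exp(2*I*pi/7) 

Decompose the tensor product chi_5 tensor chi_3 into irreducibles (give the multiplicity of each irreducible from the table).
chi_5 tensor chi_3 = chi_1 (all other irreducibles have multiplicity 0).

Reasoning: The character of a tensor product is the pointwise product (chi_5 * chi_3)(C) = chi_5(C) * chi_3(C):
  {0}: (1)*(1), {1}: (exp(-4*I*pi/7))*(exp(6*I*pi/7)), {2}: (exp(6*I*pi/7))*(exp(-2*I*pi/7)), {3}: (exp(2*I*pi/7))*(exp(4*I*pi/7)), {4}: (exp(-2*I*pi/7))*(exp(-4*I*pi/7)), {5}: (exp(-6*I*pi/7))*(exp(2*I*pi/7)), {6}: (exp(4*I*pi/7))*(exp(-6*I*pi/7))
so (chi_5 * chi_3) takes values
  {0} -> 1, {1} -> exp(2*I*pi/7), {2} -> exp(4*I*pi/7), {3} -> exp(6*I*pi/7), {4} -> exp(-6*I*pi/7), {5} -> exp(-4*I*pi/7), {6} -> exp(-2*I*pi/7).
Now take the inner product of this character with each irreducible chi from the table, <chi_5*chi_3, chi> = (1/7) sum_C |C| (chi_5*chi_3)(C) conj(chi(C)):
  <chi_5*chi_3, chi_0> = (1/7)[1*(1)*conj(1) + 1*(exp(2*I*pi/7))*conj(1) + 1*(exp(4*I*pi/7))*conj(1) + 1*(exp(6*I*pi/7))*conj(1) + 1*(exp(-6*I*pi/7))*conj(1) + 1*(exp(-4*I*pi/7))*conj(1) + 1*(exp(-2*I*pi/7))*conj(1)]
      = (1/7)[(1) + (exp(2*I*pi/7)) + (exp(4*I*pi/7)) + (exp(6*I*pi/7)) + (exp(-6*I*pi/7)) + (exp(-4*I*pi/7)) + (exp(-2*I*pi/7))] = 0/7 = 0
  <chi_5*chi_3, chi_1> = (1/7)[1*(1)*conj(1) + 1*(exp(2*I*pi/7))*conj(exp(2*I*pi/7)) + 1*(exp(4*I*pi/7))*conj(exp(4*I*pi/7)) + 1*(exp(6*I*pi/7))*conj(exp(6*I*pi/7)) + 1*(exp(-6*I*pi/7))*conj(exp(-6*I*pi/7)) + 1*(exp(-4*I*pi/7))*conj(exp(-4*I*pi/7)) + 1*(exp(-2*I*pi/7))*conj(exp(-2*I*pi/7))]
      = (1/7)[(1) + (1) + (1) + (1) + (1) + (1) + (1)] = 7/7 = 1
  <chi_5*chi_3, chi_2> = (1/7)[1*(1)*conj(1) + 1*(exp(2*I*pi/7))*conj(exp(4*I*pi/7)) + 1*(exp(4*I*pi/7))*conj(exp(-6*I*pi/7)) + 1*(exp(6*I*pi/7))*conj(exp(-2*I*pi/7)) + 1*(exp(-6*I*pi/7))*conj(exp(2*I*pi/7)) + 1*(exp(-4*I*pi/7))*conj(exp(6*I*pi/7)) + 1*(exp(-2*I*pi/7))*conj(exp(-4*I*pi/7))]
      = (1/7)[(1) + (exp(-2*I*pi/7)) + (exp(-4*I*pi/7)) + (exp(-6*I*pi/7)) + (exp(6*I*pi/7)) + (exp(4*I*pi/7)) + (exp(2*I*pi/7))] = 0/7 = 0
  <chi_5*chi_3, chi_3> = (1/7)[1*(1)*conj(1) + 1*(exp(2*I*pi/7))*conj(exp(6*I*pi/7)) + 1*(exp(4*I*pi/7))*conj(exp(-2*I*pi/7)) + 1*(exp(6*I*pi/7))*conj(exp(4*I*pi/7)) + 1*(exp(-6*I*pi/7))*conj(exp(-4*I*pi/7)) + 1*(exp(-4*I*pi/7))*conj(exp(2*I*pi/7)) + 1*(exp(-2*I*pi/7))*conj(exp(-6*I*pi/7))]
      = (1/7)[(1) + (exp(-4*I*pi/7)) + (exp(6*I*pi/7)) + (exp(2*I*pi/7)) + (exp(-2*I*pi/7)) + (exp(-6*I*pi/7)) + (exp(4*I*pi/7))] = 0/7 = 0
  <chi_5*chi_3, chi_4> = (1/7)[1*(1)*conj(1) + 1*(exp(2*I*pi/7))*conj(exp(-6*I*pi/7)) + 1*(exp(4*I*pi/7))*conj(exp(2*I*pi/7)) + 1*(exp(6*I*pi/7))*conj(exp(-4*I*pi/7)) + 1*(exp(-6*I*pi/7))*conj(exp(4*I*pi/7)) + 1*(exp(-4*I*pi/7))*conj(exp(-2*I*pi/7)) + 1*(exp(-2*I*pi/7))*conj(exp(6*I*pi/7))]
      = (1/7)[(1) + (exp(-6*I*pi/7)) + (exp(2*I*pi/7)) + (exp(-4*I*pi/7)) + (exp(4*I*pi/7)) + (exp(-2*I*pi/7)) + (exp(6*I*pi/7))] = 0/7 = 0
  <chi_5*chi_3, chi_5> = (1/7)[1*(1)*conj(1) + 1*(exp(2*I*pi/7))*conj(exp(-4*I*pi/7)) + 1*(exp(4*I*pi/7))*conj(exp(6*I*pi/7)) + 1*(exp(6*I*pi/7))*conj(exp(2*I*pi/7)) + 1*(exp(-6*I*pi/7))*conj(exp(-2*I*pi/7)) + 1*(exp(-4*I*pi/7))*conj(exp(-6*I*pi/7)) + 1*(exp(-2*I*pi/7))*conj(exp(4*I*pi/7))]
      = (1/7)[(1) + (exp(6*I*pi/7)) + (exp(-2*I*pi/7)) + (exp(4*I*pi/7)) + (exp(-4*I*pi/7)) + (exp(2*I*pi/7)) + (exp(-6*I*pi/7))] = 0/7 = 0
  <chi_5*chi_3, chi_6> = (1/7)[1*(1)*conj(1) + 1*(exp(2*I*pi/7))*conj(exp(-2*I*pi/7)) + 1*(exp(4*I*pi/7))*conj(exp(-4*I*pi/7)) + 1*(exp(6*I*pi/7))*conj(exp(-6*I*pi/7)) + 1*(exp(-6*I*pi/7))*conj(exp(6*I*pi/7)) + 1*(exp(-4*I*pi/7))*conj(exp(4*I*pi/7)) + 1*(exp(-2*I*pi/7))*conj(exp(2*I*pi/7))]
      = (1/7)[(1) + (exp(4*I*pi/7)) + (exp(-6*I*pi/7)) + (exp(-2*I*pi/7)) + (exp(2*I*pi/7)) + (exp(6*I*pi/7)) + (exp(-4*I*pi/7))] = 0/7 = 0
(Exp terms are combined using exp(i*s)*conj(exp(i*t)) = exp(i*(s-t)), and sums of them are collapsed using the identity that for every m > 1 the m distinct m-th roots of unity sum to 0, e.g. 1 + exp(2*I*pi/3) + exp(-2*I*pi/3) = 0.)
Hence the multiplicities are chi_1: 1. Dimension check: dim(chi_5)*dim(chi_3) = 1*1 = 1 and sum (mult * dim) = 1*1 = 1.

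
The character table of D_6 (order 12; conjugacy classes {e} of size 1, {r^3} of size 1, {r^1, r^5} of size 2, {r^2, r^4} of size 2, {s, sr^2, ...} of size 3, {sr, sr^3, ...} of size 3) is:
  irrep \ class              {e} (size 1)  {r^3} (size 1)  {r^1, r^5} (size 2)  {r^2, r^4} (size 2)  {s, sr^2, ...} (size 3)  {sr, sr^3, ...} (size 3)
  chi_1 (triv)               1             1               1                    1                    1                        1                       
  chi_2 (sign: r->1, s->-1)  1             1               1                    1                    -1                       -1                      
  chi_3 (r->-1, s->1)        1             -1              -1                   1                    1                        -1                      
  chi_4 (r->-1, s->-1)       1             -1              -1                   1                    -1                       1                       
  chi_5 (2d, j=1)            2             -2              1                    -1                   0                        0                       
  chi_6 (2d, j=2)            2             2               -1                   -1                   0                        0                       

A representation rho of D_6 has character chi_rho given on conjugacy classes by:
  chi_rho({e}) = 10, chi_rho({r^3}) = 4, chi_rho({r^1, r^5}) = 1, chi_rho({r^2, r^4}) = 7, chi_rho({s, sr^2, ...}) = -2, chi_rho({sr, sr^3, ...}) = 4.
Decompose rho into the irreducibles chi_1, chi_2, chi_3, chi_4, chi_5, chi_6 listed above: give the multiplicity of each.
Multiplicities: chi_1: 3, chi_2: 2, chi_3: 0, chi_4: 3, chi_5: 0, chi_6: 1.

Solution. Use <chi_rho, chi> = (1/|G|) sum_C |C| * chi_rho(C) * conj(chi(C)) with |G| = 12 for each irreducible chi in the table:
  <chi_rho, chi_1> = (1/12)[1*(10)*conj(1) + 1*(4)*conj(1) + 2*(1)*conj(1) + 2*(7)*conj(1) + 3*(-2)*conj(1) + 3*(4)*conj(1)]
      = (1/12)[(10) + (4) + (2) + (14) + (-6) + (12)] = 36/12 = 3
  <chi_rho, chi_2> = (1/12)[1*(10)*conj(1) + 1*(4)*conj(1) + 2*(1)*conj(1) + 2*(7)*conj(1) + 3*(-2)*conj(-1) + 3*(4)*conj(-1)]
      = (1/12)[(10) + (4) + (2) + (14) + (6) + (-12)] = 24/12 = 2
  <chi_rho, chi_3> = (1/12)[1*(10)*conj(1) + 1*(4)*conj(-1) + 2*(1)*conj(-1) + 2*(7)*conj(1) + 3*(-2)*conj(1) + 3*(4)*conj(-1)]
      = (1/12)[(10) + (-4) + (-2) + (14) + (-6) + (-12)] = 0/12 = 0
  <chi_rho, chi_4> = (1/12)[1*(10)*conj(1) + 1*(4)*conj(-1) + 2*(1)*conj(-1) + 2*(7)*conj(1) + 3*(-2)*conj(-1) + 3*(4)*conj(1)]
      = (1/12)[(10) + (-4) + (-2) + (14) + (6) + (12)] = 36/12 = 3
  <chi_rho, chi_5> = (1/12)[1*(10)*conj(2) + 1*(4)*conj(-2) + 2*(1)*conj(1) + 2*(7)*conj(-1) + 3*(-2)*conj(0) + 3*(4)*conj(0)]
      = (1/12)[(20) + (-8) + (2) + (-14) + (0) + (0)] = 0/12 = 0
  <chi_rho, chi_6> = (1/12)[1*(10)*conj(2) + 1*(4)*conj(2) + 2*(1)*conj(-1) + 2*(7)*conj(-1) + 3*(-2)*conj(0) + 3*(4)*conj(0)]
      = (1/12)[(20) + (8) + (-2) + (-14) + (0) + (0)] = 12/12 = 1
Dimension check: dim(rho) = sum (mult * dim) = 3*1 + 2*1 + 0*1 + 3*1 + 0*2 + 1*2 = 10 = chi_rho(e) = 10.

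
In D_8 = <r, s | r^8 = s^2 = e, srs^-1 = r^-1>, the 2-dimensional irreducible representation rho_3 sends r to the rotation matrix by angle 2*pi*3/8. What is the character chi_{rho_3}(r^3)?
chi_{rho_3}(r^3) = 2*cos(2*pi*3*3/8) = sqrt(2)

Proof sketch: rho_3(r^3) is rotation by angle 2*pi*3*3/8, whose trace is 2*cos(2*pi*3*3/8) = sqrt(2).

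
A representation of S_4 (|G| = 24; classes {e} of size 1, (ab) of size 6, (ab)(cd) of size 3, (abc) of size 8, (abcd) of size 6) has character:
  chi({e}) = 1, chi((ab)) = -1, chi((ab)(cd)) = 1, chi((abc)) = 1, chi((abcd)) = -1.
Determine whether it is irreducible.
Irreducible: <chi, chi> = 1.

Working: <chi, chi> = (1/|G|) sum_C |C| * |chi(C)|^2 = (1/24)[1*|1|^2 + 6*|-1|^2 + 3*|1|^2 + 8*|1|^2 + 6*|-1|^2]
  = (1/24)[(1) + (6) + (3) + (8) + (6)] = 24/24 = 1.
A character is irreducible iff <chi, chi> = 1, so this representation is irreducible.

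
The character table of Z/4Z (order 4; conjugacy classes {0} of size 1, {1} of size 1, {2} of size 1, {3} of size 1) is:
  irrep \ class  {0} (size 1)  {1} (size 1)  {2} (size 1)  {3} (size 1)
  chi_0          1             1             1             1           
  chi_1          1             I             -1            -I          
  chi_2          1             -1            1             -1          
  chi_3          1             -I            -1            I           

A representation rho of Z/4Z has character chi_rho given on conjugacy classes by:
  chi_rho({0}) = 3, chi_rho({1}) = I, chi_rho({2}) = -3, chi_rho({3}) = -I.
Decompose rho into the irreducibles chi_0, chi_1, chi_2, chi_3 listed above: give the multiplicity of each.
Multiplicities: chi_0: 0, chi_1: 2, chi_2: 0, chi_3: 1.

Derivation: Use <chi_rho, chi> = (1/|G|) sum_C |C| * chi_rho(C) * conj(chi(C)) with |G| = 4 for each irreducible chi in the table:
  <chi_rho, chi_0> = (1/4)[1*(3)*conj(1) + 1*(I)*conj(1) + 1*(-3)*conj(1) + 1*(-I)*conj(1)]
      = (1/4)[(3) + (I) + (-3) + (-I)] = 0/4 = 0
  <chi_rho, chi_1> = (1/4)[1*(3)*conj(1) + 1*(I)*conj(I) + 1*(-3)*conj(-1) + 1*(-I)*conj(-I)]
      = (1/4)[(3) + (1) + (3) + (1)] = 8/4 = 2
  <chi_rho, chi_2> = (1/4)[1*(3)*conj(1) + 1*(I)*conj(-1) + 1*(-3)*conj(1) + 1*(-I)*conj(-1)]
      = (1/4)[(3) + (-I) + (-3) + (I)] = 0/4 = 0
  <chi_rho, chi_3> = (1/4)[1*(3)*conj(1) + 1*(I)*conj(-I) + 1*(-3)*conj(-1) + 1*(-I)*conj(I)]
      = (1/4)[(3) + (-1) + (3) + (-1)] = 4/4 = 1
(Exp terms are combined using exp(i*s)*conj(exp(i*t)) = exp(i*(s-t)), and sums of them are collapsed using the identity that for every m > 1 the m distinct m-th roots of unity sum to 0, e.g. 1 + exp(2*I*pi/3) + exp(-2*I*pi/3) = 0.)
Dimension check: dim(rho) = sum (mult * dim) = 0*1 + 2*1 + 0*1 + 1*1 = 3 = chi_rho(e) = 3.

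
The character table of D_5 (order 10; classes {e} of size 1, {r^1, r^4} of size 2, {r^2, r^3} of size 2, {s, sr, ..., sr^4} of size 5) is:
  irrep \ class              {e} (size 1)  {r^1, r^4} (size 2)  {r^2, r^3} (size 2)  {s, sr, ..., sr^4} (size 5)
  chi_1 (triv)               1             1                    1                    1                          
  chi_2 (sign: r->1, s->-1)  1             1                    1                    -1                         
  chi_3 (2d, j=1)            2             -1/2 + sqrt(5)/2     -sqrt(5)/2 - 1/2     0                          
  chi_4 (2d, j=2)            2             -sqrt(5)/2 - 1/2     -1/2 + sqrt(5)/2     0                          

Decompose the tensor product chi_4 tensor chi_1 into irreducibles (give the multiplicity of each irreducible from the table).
chi_4 tensor chi_1 = chi_4 (all other irreducibles have multiplicity 0).

The character of a tensor product is the pointwise product (chi_4 * chi_1)(C) = chi_4(C) * chi_1(C):
  {e}: (2)*(1), {r^1, r^4}: (-sqrt(5)/2 - 1/2)*(1), {r^2, r^3}: (-1/2 + sqrt(5)/2)*(1), {s, sr, ..., sr^4}: (0)*(1)
so (chi_4 * chi_1) takes values
  {e} -> 2, {r^1, r^4} -> -sqrt(5)/2 - 1/2, {r^2, r^3} -> -1/2 + sqrt(5)/2, {s, sr, ..., sr^4} -> 0.
Now take the inner product of this character with each irreducible chi from the table, <chi_4*chi_1, chi> = (1/10) sum_C |C| (chi_4*chi_1)(C) conj(chi(C)):
  <chi_4*chi_1, chi_1> = (1/10)[1*(2)*conj(1) + 2*(-sqrt(5)/2 - 1/2)*conj(1) + 2*(-1/2 + sqrt(5)/2)*conj(1) + 5*(0)*conj(1)]
      = (1/10)[(2) + (-sqrt(5) - 1) + (-1 + sqrt(5)) + (0)] = 0/10 = 0
  <chi_4*chi_1, chi_2> = (1/10)[1*(2)*conj(1) + 2*(-sqrt(5)/2 - 1/2)*conj(1) + 2*(-1/2 + sqrt(5)/2)*conj(1) + 5*(0)*conj(-1)]
      = (1/10)[(2) + (-sqrt(5) - 1) + (-1 + sqrt(5)) + (0)] = 0/10 = 0
  <chi_4*chi_1, chi_3> = (1/10)[1*(2)*conj(2) + 2*(-sqrt(5)/2 - 1/2)*conj(-1/2 + sqrt(5)/2) + 2*(-1/2 + sqrt(5)/2)*conj(-sqrt(5)/2 - 1/2) + 5*(0)*conj(0)]
      = (1/10)[(4) + (-2) + (-2) + (0)] = 0/10 = 0
  <chi_4*chi_1, chi_4> = (1/10)[1*(2)*conj(2) + 2*(-sqrt(5)/2 - 1/2)*conj(-sqrt(5)/2 - 1/2) + 2*(-1/2 + sqrt(5)/2)*conj(-1/2 + sqrt(5)/2) + 5*(0)*conj(0)]
      = (1/10)[(4) + (sqrt(5) + 3) + (3 - sqrt(5)) + (0)] = 10/10 = 1
Hence the multiplicities are chi_4: 1. Dimension check: dim(chi_4)*dim(chi_1) = 2*1 = 2 and sum (mult * dim) = 1*2 = 2.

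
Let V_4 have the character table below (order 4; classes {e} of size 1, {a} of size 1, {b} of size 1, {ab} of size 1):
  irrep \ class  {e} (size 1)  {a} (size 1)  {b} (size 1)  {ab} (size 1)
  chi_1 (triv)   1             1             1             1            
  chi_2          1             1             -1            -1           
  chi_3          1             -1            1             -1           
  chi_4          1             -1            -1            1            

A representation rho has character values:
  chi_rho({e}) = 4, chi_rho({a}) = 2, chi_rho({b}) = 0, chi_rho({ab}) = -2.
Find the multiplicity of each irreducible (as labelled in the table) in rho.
Multiplicities: chi_1: 1, chi_2: 2, chi_3: 1, chi_4: 0.

Proof sketch: Use <chi_rho, chi> = (1/|G|) sum_C |C| * chi_rho(C) * conj(chi(C)) with |G| = 4 for each irreducible chi in the table:
  <chi_rho, chi_1> = (1/4)[1*(4)*conj(1) + 1*(2)*conj(1) + 1*(0)*conj(1) + 1*(-2)*conj(1)]
      = (1/4)[(4) + (2) + (0) + (-2)] = 4/4 = 1
  <chi_rho, chi_2> = (1/4)[1*(4)*conj(1) + 1*(2)*conj(1) + 1*(0)*conj(-1) + 1*(-2)*conj(-1)]
      = (1/4)[(4) + (2) + (0) + (2)] = 8/4 = 2
  <chi_rho, chi_3> = (1/4)[1*(4)*conj(1) + 1*(2)*conj(-1) + 1*(0)*conj(1) + 1*(-2)*conj(-1)]
      = (1/4)[(4) + (-2) + (0) + (2)] = 4/4 = 1
  <chi_rho, chi_4> = (1/4)[1*(4)*conj(1) + 1*(2)*conj(-1) + 1*(0)*conj(-1) + 1*(-2)*conj(1)]
      = (1/4)[(4) + (-2) + (0) + (-2)] = 0/4 = 0
Dimension check: dim(rho) = sum (mult * dim) = 1*1 + 2*1 + 1*1 + 0*1 = 4 = chi_rho(e) = 4.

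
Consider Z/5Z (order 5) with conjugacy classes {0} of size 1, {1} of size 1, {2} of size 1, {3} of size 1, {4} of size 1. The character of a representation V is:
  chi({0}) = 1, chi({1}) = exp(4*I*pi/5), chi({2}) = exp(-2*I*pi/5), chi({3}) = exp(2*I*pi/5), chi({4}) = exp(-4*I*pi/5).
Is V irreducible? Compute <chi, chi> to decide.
Irreducible: <chi, chi> = 1.

Solution. <chi, chi> = (1/|G|) sum_C |C| * |chi(C)|^2 = (1/5)[1*|1|^2 + 1*|exp(4*I*pi/5)|^2 + 1*|exp(-2*I*pi/5)|^2 + 1*|exp(2*I*pi/5)|^2 + 1*|exp(-4*I*pi/5)|^2]
  = (1/5)[(1) + (1) + (1) + (1) + (1)] = 5/5 = 1.
(Exp terms are combined using exp(i*s)*conj(exp(i*t)) = exp(i*(s-t)), and sums of them are collapsed using the identity that for every m > 1 the m distinct m-th roots of unity sum to 0, e.g. 1 + exp(2*I*pi/3) + exp(-2*I*pi/3) = 0.)
A character is irreducible iff <chi, chi> = 1, so this representation is irreducible.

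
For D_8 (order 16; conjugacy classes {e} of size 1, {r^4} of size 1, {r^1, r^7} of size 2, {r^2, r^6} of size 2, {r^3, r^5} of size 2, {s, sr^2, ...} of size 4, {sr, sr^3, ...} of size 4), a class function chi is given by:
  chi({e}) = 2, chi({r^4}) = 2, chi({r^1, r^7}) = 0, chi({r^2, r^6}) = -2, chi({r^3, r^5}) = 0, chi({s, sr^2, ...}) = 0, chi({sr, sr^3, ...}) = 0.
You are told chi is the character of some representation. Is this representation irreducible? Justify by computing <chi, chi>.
Irreducible: <chi, chi> = 1.

Justification: <chi, chi> = (1/|G|) sum_C |C| * |chi(C)|^2 = (1/16)[1*|2|^2 + 1*|2|^2 + 2*|0|^2 + 2*|-2|^2 + 2*|0|^2 + 4*|0|^2 + 4*|0|^2]
  = (1/16)[(4) + (4) + (0) + (8) + (0) + (0) + (0)] = 16/16 = 1.
A character is irreducible iff <chi, chi> = 1, so this representation is irreducible.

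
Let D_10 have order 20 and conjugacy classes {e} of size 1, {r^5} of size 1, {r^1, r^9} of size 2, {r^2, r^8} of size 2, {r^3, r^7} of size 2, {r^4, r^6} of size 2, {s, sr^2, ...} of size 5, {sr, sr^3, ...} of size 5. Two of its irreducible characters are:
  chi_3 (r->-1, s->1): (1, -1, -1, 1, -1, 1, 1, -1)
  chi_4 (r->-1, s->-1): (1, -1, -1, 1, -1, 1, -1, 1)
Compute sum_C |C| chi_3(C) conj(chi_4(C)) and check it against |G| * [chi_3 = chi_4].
Sum = 0; so <chi_3, chi_4> = 0 (distinct irreducibles are orthogonal).

Details: Compute term by term over conjugacy classes (|C| * chi_3(C) * conj(chi_4(C))):
  1*(1)*conj(1) + 1*(-1)*conj(-1) + 2*(-1)*conj(-1) + 2*(1)*conj(1) + 2*(-1)*conj(-1) + 2*(1)*conj(1) + 5*(1)*conj(-1) + 5*(-1)*conj(1)
  = (1) + (1) + (2) + (2) + (2) + (2) + (-5) + (-5)
  = 0.
Dividing by |G| = 20 gives 0/20 = 0, matching the row-orthogonality relation <chi_3, chi_4> = [chi_3 = chi_4].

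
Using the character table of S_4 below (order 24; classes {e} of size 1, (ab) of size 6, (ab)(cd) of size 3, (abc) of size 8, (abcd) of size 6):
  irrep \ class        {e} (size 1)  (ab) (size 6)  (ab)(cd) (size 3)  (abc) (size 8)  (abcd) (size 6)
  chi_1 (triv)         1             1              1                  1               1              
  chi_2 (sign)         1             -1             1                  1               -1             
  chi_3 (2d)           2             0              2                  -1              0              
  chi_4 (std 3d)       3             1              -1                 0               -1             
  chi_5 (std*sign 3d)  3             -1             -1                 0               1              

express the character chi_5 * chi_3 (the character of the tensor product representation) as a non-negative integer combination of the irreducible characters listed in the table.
chi_5 tensor chi_3 = chi_4 + chi_5 (all other irreducibles have multiplicity 0).

Derivation: The character of a tensor product is the pointwise product (chi_5 * chi_3)(C) = chi_5(C) * chi_3(C):
  {e}: (3)*(2), (ab): (-1)*(0), (ab)(cd): (-1)*(2), (abc): (0)*(-1), (abcd): (1)*(0)
so (chi_5 * chi_3) takes values
  {e} -> 6, (ab) -> 0, (ab)(cd) -> -2, (abc) -> 0, (abcd) -> 0.
Now take the inner product of this character with each irreducible chi from the table, <chi_5*chi_3, chi> = (1/24) sum_C |C| (chi_5*chi_3)(C) conj(chi(C)):
  <chi_5*chi_3, chi_1> = (1/24)[1*(6)*conj(1) + 6*(0)*conj(1) + 3*(-2)*conj(1) + 8*(0)*conj(1) + 6*(0)*conj(1)]
      = (1/24)[(6) + (0) + (-6) + (0) + (0)] = 0/24 = 0
  <chi_5*chi_3, chi_2> = (1/24)[1*(6)*conj(1) + 6*(0)*conj(-1) + 3*(-2)*conj(1) + 8*(0)*conj(1) + 6*(0)*conj(-1)]
      = (1/24)[(6) + (0) + (-6) + (0) + (0)] = 0/24 = 0
  <chi_5*chi_3, chi_3> = (1/24)[1*(6)*conj(2) + 6*(0)*conj(0) + 3*(-2)*conj(2) + 8*(0)*conj(-1) + 6*(0)*conj(0)]
      = (1/24)[(12) + (0) + (-12) + (0) + (0)] = 0/24 = 0
  <chi_5*chi_3, chi_4> = (1/24)[1*(6)*conj(3) + 6*(0)*conj(1) + 3*(-2)*conj(-1) + 8*(0)*conj(0) + 6*(0)*conj(-1)]
      = (1/24)[(18) + (0) + (6) + (0) + (0)] = 24/24 = 1
  <chi_5*chi_3, chi_5> = (1/24)[1*(6)*conj(3) + 6*(0)*conj(-1) + 3*(-2)*conj(-1) + 8*(0)*conj(0) + 6*(0)*conj(1)]
      = (1/24)[(18) + (0) + (6) + (0) + (0)] = 24/24 = 1
Hence the multiplicities are chi_4: 1, chi_5: 1. Dimension check: dim(chi_5)*dim(chi_3) = 3*2 = 6 and sum (mult * dim) = 1*3 + 1*3 = 6.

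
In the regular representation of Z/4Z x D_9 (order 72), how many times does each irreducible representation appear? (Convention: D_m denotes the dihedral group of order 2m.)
Each irreducible V_i of dimension d_i appears with multiplicity d_i, i.e. rho_reg = (direct sum over all irreducibles V_i) d_i V_i. The irreducible dimensions for Z/4Z x D_9 are 1, 1, 1, 1, 1, 1, 1, 1, 2, 2, 2, 2, 2, 2, 2, 2, 2, 2, 2, 2, 2, 2, 2, 2: 8 irreducibles of dimension 1, each with multiplicity 1; 16 irreducibles of dimension 2, each with multiplicity 2. Total dimension 8*1*1 + 16*2*2 = 72 = |G|.

Proof sketch: General theorem: in the regular representation of a finite group G, each irreducible appears with multiplicity equal to its dimension. Check: dim(rho_reg) = sum d_i^2 = 1 + 1 + 1 + 1 + 1 + 1 + 1 + 1 + 4 + 4 + 4 + 4 + 4 + 4 + 4 + 4 + 4 + 4 + 4 + 4 + 4 + 4 + 4 + 4 = 72 = |G|.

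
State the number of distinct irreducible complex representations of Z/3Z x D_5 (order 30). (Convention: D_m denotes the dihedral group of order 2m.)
12

Proof sketch: The number of irreducible complex representations of a finite group equals its number of conjugacy classes. For a direct product, #classes(G x H) = #classes(G) * #classes(H). Z/3Z has 3 classes (abelian), D_5 has 4 classes, so 3 * 4 = 12, so Z/3Z x D_5 (order 30) has exactly 12 irreducible complex representations.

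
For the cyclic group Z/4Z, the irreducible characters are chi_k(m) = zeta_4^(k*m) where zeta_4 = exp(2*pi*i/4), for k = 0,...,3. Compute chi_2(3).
chi_2(3) = zeta_4^6 = -1

Reasoning: chi_2(3) = zeta_4^(2*3) = zeta_4^6. Since zeta_4^4 = 1, this equals zeta_4^2 = exp(2*pi*i*2/4) = -1.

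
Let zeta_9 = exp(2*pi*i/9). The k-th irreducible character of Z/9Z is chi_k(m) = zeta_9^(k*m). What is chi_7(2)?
chi_7(2) = zeta_9^14 = exp(-8*I*pi/9)

Why: chi_7(2) = zeta_9^(7*2) = zeta_9^14. Since zeta_9^9 = 1, this equals zeta_9^5 = exp(2*pi*i*5/9) = exp(-8*I*pi/9).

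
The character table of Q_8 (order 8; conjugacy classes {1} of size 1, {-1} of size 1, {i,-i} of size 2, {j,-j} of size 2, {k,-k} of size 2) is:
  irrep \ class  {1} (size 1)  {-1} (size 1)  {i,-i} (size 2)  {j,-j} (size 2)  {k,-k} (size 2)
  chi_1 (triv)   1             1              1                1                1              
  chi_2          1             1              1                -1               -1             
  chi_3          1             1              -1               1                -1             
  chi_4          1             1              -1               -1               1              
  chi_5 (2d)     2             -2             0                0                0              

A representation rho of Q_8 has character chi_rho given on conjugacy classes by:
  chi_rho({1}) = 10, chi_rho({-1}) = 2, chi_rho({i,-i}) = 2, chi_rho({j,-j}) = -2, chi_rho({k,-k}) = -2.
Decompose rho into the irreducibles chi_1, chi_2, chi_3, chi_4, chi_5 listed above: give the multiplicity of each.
Multiplicities: chi_1: 1, chi_2: 3, chi_3: 1, chi_4: 1, chi_5: 2.

Explanation: Use <chi_rho, chi> = (1/|G|) sum_C |C| * chi_rho(C) * conj(chi(C)) with |G| = 8 for each irreducible chi in the table:
  <chi_rho, chi_1> = (1/8)[1*(10)*conj(1) + 1*(2)*conj(1) + 2*(2)*conj(1) + 2*(-2)*conj(1) + 2*(-2)*conj(1)]
      = (1/8)[(10) + (2) + (4) + (-4) + (-4)] = 8/8 = 1
  <chi_rho, chi_2> = (1/8)[1*(10)*conj(1) + 1*(2)*conj(1) + 2*(2)*conj(1) + 2*(-2)*conj(-1) + 2*(-2)*conj(-1)]
      = (1/8)[(10) + (2) + (4) + (4) + (4)] = 24/8 = 3
  <chi_rho, chi_3> = (1/8)[1*(10)*conj(1) + 1*(2)*conj(1) + 2*(2)*conj(-1) + 2*(-2)*conj(1) + 2*(-2)*conj(-1)]
      = (1/8)[(10) + (2) + (-4) + (-4) + (4)] = 8/8 = 1
  <chi_rho, chi_4> = (1/8)[1*(10)*conj(1) + 1*(2)*conj(1) + 2*(2)*conj(-1) + 2*(-2)*conj(-1) + 2*(-2)*conj(1)]
      = (1/8)[(10) + (2) + (-4) + (4) + (-4)] = 8/8 = 1
  <chi_rho, chi_5> = (1/8)[1*(10)*conj(2) + 1*(2)*conj(-2) + 2*(2)*conj(0) + 2*(-2)*conj(0) + 2*(-2)*conj(0)]
      = (1/8)[(20) + (-4) + (0) + (0) + (0)] = 16/8 = 2
Dimension check: dim(rho) = sum (mult * dim) = 1*1 + 3*1 + 1*1 + 1*1 + 2*2 = 10 = chi_rho(e) = 10.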